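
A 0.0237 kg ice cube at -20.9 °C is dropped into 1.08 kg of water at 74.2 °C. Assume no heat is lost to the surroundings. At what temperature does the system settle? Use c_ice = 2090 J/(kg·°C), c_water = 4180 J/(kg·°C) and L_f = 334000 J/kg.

Let T be the final temperature. ΣQ_i = 0:
warm ice to 0 °C: 0.0237·2090·(0 − (-20.9)) = 1035.2; fusion: m_ice L_f = 0.0237·334000 = 7915.8; meltwater 0→T: 0.0237·4180·T = 99.07 T; water: 4514.4(T − 74.2)
4613.5 T = 334968 − 8951 = 326017
T ≈ 70.67 °C — above 0 °C, consistent with complete melting.

T_f ≈ 70.7 °C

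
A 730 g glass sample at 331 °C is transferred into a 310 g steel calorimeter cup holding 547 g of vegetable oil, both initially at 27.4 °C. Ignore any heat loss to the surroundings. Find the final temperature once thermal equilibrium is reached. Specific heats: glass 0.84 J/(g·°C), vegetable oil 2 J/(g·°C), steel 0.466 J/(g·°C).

Energy conservation, ΣQ = 0:
730*0.84*(T − 331) + 547*2*(T − 27.4) + 310*0.466*(T − 27.4) = 0
(613.2 + 1094 + 144.46) T = 613.2*331 + 1094*27.4 + 144.46*27.4
T = 236903/1851.7 ≈ 127.94 °C

T_f ≈ 127.9 °C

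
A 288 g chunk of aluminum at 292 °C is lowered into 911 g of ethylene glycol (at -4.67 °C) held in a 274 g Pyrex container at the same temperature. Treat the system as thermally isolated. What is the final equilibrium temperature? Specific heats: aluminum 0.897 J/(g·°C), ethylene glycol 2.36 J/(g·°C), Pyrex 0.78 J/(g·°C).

T_f ≈ 24.6 °C

Taking heat into each body as positive, Σ m c ΔT = 0:
288×0.897×(T − 292) + 911×2.36×(T − (-4.67)) + 274×0.78×(T − (-4.67)) = 0
258.34(T − 292) + 2150(T − (-4.67)) + 213.72(T − (-4.67)) = 0
(258.34 + 2150 + 213.72) T = 258.34×292 + 2150×(-4.67) + 213.72×(-4.67)
T ≈ 24.56 °C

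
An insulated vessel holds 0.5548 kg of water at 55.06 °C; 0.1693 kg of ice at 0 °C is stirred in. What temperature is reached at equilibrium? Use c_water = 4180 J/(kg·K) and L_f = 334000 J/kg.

T_f ≈ 23.5 °C

Sum of m c ΔT and latent-heat terms is zero:
fusion: m_ice L_f = 0.1693·334000 = 56546
  warm the meltwater: 707.67 T
  water: 2319.1(T − 55.06)
3026.7 T = 127688 − 56546 = 71141
T ≈ 23.50 °C — above 0 °C, consistent with complete melting.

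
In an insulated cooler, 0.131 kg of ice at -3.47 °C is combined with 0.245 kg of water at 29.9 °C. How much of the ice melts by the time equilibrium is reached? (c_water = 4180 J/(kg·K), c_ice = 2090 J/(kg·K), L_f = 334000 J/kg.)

m_melted ≈ 0.0888 kg

Heat available from the water dropping to 0 °C: 0.245×4180×29.9 = 30621 J.
Of that, 0.131×2090×3.47 = 950.05 J goes to bring the ice to 0 °C, leaving 29671 J.
Fully melting the ice requires m_ice L_f = 0.131×334000 = 43754 J.
That's not enough to melt it all — equilibrium is at 0 °C with ice remaining.
m_melt = 29671 / L_f = 0.08883 kg.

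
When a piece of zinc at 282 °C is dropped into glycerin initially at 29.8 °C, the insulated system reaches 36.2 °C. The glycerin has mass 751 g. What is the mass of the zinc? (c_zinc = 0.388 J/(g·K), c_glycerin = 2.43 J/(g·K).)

m ≈ 122 g

Conservation of energy gives ΣQ = 0:
m·0.388·(36.2 − 282) + 751·2.43·(36.2 − 29.8) = 0
-95.37 m = -11680
m = -11680/-95.37 ≈ 122.5 g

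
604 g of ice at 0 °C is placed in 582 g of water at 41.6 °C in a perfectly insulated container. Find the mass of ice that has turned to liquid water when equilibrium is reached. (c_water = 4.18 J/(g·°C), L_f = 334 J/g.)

Cooling the water to 0 °C releases 582×4.18×41.6 = 101203 J.
Melting all 604 g of ice would need 604×334 = 201736 J.
101203 J < 201736 J, so only part of the ice melts and the system sits at 0 °C.
m_melt = 101203 / L_f = 303 g.

m_melted ≈ 303 g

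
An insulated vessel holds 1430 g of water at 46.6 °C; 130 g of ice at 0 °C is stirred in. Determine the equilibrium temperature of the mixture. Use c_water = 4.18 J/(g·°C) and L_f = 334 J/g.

T_f ≈ 36.1 °C

Sum of m c ΔT and latent-heat terms is zero:
latent heat to melt: 130×334 = 43420
  meltwater 0→T: 130×4.18×T = 543.4 T
  water: 5977.4(T − 46.6)
6520.8 T = 278547 − 43420 = 235127
T ≈ 36.06 °C (positive, so assuming full melt was valid).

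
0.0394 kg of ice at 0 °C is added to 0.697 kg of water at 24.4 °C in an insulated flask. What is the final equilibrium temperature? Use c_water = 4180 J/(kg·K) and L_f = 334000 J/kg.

Taking heat into each body as positive, Σ m c ΔT = 0:
latent heat to melt: 0.0394·334000 = 13160
  warm the meltwater: 164.69 T
  water: 2913.5(T − 24.4)
3078.2 T = 71088 − 13160 = 57929
T ≈ 18.82 °C. Since T > 0 °C, the all-ice-melts assumption holds.

T_f ≈ 18.8 °C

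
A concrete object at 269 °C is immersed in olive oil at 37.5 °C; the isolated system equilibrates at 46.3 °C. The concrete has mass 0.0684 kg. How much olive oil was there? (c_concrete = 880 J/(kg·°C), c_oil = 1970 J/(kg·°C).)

m ≈ 0.773 kg

|Q_concrete| = |Q_oil|:
0.0684×880×(269 − 46.3) = m×1970×(46.3 − 37.5)
17336 m = 13405  ⇒  m ≈ 0.7732 kg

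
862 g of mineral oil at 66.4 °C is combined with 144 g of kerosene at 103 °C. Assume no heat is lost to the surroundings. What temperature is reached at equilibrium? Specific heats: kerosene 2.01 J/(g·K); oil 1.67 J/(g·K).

T_f ≈ 72.5 °C

Heat gained plus heat lost sum to zero:
144*2.01*(T − 103) + 862*1.67*(T − 66.4) = 0
1729 T = 125398
T ≈ 72.53 °C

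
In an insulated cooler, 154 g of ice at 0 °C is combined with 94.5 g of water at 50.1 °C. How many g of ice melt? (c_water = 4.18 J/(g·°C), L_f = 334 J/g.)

m_melted ≈ 59.3 g

Heat available from the water dropping to 0 °C: 94.5×4.18×50.1 = 19790 J.
To melt every bit of ice: 154×334 = 51436 J.
Since 19790 < 51436 J, not all the ice melts; equilibrium is at 0 °C.
Mass melted = 19790/334 ≈ 59.25 g.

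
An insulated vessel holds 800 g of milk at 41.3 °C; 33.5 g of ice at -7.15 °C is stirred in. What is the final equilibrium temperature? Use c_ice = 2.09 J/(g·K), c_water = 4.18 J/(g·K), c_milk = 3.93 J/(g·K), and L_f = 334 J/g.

T_f ≈ 36.0 °C

Sum of m c ΔT and latent-heat terms is zero:
warm ice to 0 °C: 33.5×2.09×(0 − (-7.15)) = 500.61
  fusion: m_ice L_f = 33.5×334 = 11189
  warm the meltwater: 140.03 T
  milk cools: 800×3.93×(T − 41.3) = 3144(T − 41.3)
3284 T = 129847 − 11690 = 118158
T ≈ 35.98 °C — above 0 °C, consistent with complete melting.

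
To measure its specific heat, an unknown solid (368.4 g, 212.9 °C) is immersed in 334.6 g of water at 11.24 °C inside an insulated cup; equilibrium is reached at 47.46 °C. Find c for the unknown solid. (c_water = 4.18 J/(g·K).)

Heat lost by the unknown solid = heat gained by the water:
368.4×c×(212.9 − 47.46) = 334.6×4.18×(47.46 − 11.24)
60948 c = 50658  ⇒  c ≈ 0.8312 J/(g·K)

c ≈ 0.831 J/(g·K)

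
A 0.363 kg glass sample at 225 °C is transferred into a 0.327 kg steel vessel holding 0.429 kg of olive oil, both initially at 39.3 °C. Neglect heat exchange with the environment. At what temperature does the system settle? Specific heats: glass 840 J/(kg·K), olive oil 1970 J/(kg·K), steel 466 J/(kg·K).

T_f ≈ 82.8 °C

Setting the total heat transfer to zero:
0.363·840·(T − 225) + 0.429·1970·(T − 39.3) + 0.327·466·(T − 39.3) = 0
(304.92 + 845.13 + 152.38) T = 304.92·225 + 845.13·39.3 + 152.38·39.3
T = 107809/1302.4 ≈ 82.78 °C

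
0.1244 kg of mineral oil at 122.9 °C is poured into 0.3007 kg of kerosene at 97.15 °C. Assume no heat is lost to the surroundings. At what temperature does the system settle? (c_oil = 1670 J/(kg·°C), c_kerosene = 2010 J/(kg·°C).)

T_f ≈ 103.7 °C

T_f is the heat-capacity-weighted average of the initial temperatures:
T_f = (207.75×122.9 + 604.41×97.15) / (207.75 + 604.41)
    = 84250 / 812.15 ≈ 103.74 °C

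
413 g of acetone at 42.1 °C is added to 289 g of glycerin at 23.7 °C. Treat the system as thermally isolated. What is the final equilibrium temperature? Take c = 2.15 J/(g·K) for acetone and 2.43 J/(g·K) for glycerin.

T_f ≈ 34.0 °C

T_f = Σ m_i c_i T_i / Σ m_i c_i:
T_f = (887.95·42.1 + 702.27·23.7) / (887.95 + 702.27)
    = 54026 / 1590.2 ≈ 33.97 °C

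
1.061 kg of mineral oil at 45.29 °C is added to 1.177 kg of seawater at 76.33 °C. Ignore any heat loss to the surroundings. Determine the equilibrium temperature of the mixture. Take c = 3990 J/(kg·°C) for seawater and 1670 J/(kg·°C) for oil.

T_f ≈ 67.8 °C

Let T be the final temperature. ΣQ_i = 0:
1.177·3990·(T − 76.33) + 1.061·1670·(T − 45.29) = 0
(4696.2 + 1771.9) T = 4696.2·76.33 + 1771.9·45.29
T = 438711/6468.1 ≈ 67.83 °C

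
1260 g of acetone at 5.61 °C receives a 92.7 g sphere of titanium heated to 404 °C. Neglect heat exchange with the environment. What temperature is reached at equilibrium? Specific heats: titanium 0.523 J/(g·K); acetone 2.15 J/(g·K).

T_f ≈ 12.6 °C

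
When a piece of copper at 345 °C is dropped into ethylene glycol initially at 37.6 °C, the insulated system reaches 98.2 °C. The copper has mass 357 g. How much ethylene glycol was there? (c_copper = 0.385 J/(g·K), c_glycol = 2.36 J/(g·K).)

m ≈ 237 g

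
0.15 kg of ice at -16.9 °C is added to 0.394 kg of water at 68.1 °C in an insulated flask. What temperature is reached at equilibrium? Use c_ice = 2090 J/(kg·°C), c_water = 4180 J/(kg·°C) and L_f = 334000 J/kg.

Energy conservation, ΣQ = 0:
warm ice to 0 °C: 0.15×2090×(0 − (-16.9)) = 5298.1; latent heat to melt: 0.15×334000 = 50100; warm the meltwater: 627 T; water cools: 0.394×4180×(T − 68.1) = 1646.9(T − 68.1)
2273.9 T = 112155 − 55398 = 56757
T ≈ 24.96 °C — above 0 °C, consistent with complete melting.

T_f ≈ 25.0 °C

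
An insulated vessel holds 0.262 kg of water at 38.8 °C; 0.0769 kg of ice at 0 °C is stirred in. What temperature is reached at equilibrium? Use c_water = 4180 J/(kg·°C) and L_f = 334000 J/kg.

Sum of m c ΔT and latent-heat terms is zero:
melt ice: 0.0769×334000 = 25685
  warm the meltwater: 321.44 T
  water cools: 0.262×4180×(T − 38.8) = 1095.2(T − 38.8)
1416.6 T = 42492 − 25685 = 16808
T ≈ 11.86 °C. Since T > 0 °C, the all-ice-melts assumption holds.

T_f ≈ 11.9 °C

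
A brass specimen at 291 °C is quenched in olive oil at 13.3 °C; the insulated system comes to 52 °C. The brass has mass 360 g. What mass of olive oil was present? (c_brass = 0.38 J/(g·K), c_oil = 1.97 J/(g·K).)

m ≈ 429 g

Heat lost by the brass = heat gained by the oil:
360·0.38·(291 − 52) = m·1.97·(52 − 13.3)
76.24 m = 32695  ⇒  m ≈ 428.9 g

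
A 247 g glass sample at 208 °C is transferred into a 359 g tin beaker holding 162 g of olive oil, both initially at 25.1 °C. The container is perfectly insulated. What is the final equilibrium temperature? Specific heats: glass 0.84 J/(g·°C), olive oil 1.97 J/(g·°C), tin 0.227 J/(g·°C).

T_f ≈ 87.5 °C

Taking heat into each body as positive, Σ m c ΔT = 0:
247×0.84×(T − 208) + 162×1.97×(T − 25.1) + 359×0.227×(T − 25.1) = 0
207.48(T − 208) + 319.14(T − 25.1) + 81.49(T − 25.1) = 0
608.11 T = 53212
T = 53212 / 608.11 = 87.5 °C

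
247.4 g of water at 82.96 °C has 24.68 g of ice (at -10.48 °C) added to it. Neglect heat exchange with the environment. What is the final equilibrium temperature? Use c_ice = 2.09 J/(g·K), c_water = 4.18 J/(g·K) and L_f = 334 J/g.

T_f ≈ 67.7 °C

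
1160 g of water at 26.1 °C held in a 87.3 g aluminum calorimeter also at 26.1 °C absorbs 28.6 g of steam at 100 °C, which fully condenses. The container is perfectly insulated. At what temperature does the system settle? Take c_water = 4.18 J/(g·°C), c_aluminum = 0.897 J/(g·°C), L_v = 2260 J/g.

T_f ≈ 40.7 °C

Energy balance with sensible and latent terms:
condense steam: −28.6·2260 = −64636
  condensate cools 100→T: 28.6·4.18·(T − 100) = 119.55(T − 100)
  original water: 4848.8(T − 26.1)
  cup: 78.31(T − 26.1)
5046.7 T = 64636 + 11955 + 128598 = 205188
T ≈ 40.66 °C, under the boiling point, so the assumption holds.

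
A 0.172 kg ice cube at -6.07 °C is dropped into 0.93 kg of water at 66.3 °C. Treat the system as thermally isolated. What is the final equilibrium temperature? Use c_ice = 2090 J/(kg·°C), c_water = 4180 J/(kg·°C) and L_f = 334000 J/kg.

Heat gained plus heat lost sum to zero:
ice -6.07→0 °C: 0.172×2090×6.07 = 2182; fusion: m_ice L_f = 0.172×334000 = 57448; warm the meltwater: 718.96 T; water: 3887.4(T − 66.3)
4606.4 T = 257735 − 59630 = 198105
T ≈ 43.01 °C. Since T > 0 °C, the all-ice-melts assumption holds.

T_f ≈ 43.0 °C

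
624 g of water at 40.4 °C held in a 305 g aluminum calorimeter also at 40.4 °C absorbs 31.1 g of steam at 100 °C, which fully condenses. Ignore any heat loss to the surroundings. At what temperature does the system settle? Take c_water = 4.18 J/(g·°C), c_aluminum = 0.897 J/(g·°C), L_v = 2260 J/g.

Conservation of energy gives ΣQ = 0:
latent heat released on condensation: 31.1·2260 = 70286
  condensate cools 100→T: 31.1·4.18·(T − 100) = 130(T − 100)
  original water: 2608.3(T − 40.4)
  aluminum cup: 305·0.897·(T − 40.4) = 273.58(T − 40.4)
3011.9 T = 70286 + 13000 + 116429 = 199715
T ≈ 66.31 °C, under the boiling point, so the assumption holds.

T_f ≈ 66.3 °C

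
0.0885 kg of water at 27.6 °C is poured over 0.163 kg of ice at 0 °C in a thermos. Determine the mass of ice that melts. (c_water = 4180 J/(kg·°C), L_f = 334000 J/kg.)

m_melted ≈ 0.0306 kg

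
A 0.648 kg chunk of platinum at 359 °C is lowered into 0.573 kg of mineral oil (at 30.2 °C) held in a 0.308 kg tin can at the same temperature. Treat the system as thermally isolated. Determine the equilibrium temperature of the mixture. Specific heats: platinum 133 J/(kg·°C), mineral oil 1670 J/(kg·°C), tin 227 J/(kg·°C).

Taking heat into each body as positive, Σ m c ΔT = 0:
0.648×133×(T − 359) + 0.573×1670×(T − 30.2) + 0.308×227×(T − 30.2) = 0
86.18(T − 359) + 956.91(T − 30.2) + 69.92(T − 30.2) = 0
(86.18 + 956.91 + 69.92) T = 86.18×359 + 956.91×30.2 + 69.92×30.2
T = 61950/1113 ≈ 55.66 °C

T_f ≈ 55.7 °C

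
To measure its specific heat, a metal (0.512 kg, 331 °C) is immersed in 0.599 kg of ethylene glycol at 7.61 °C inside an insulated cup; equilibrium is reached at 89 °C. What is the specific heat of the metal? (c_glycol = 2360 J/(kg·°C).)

Let T be the final temperature. ΣQ_i = 0:
0.512×c×(89 − 331) + 0.599×2360×(89 − 7.61) = 0
-123.9 c = -115056
c = -115056/-123.9 ≈ 928.6 J/(kg·°C)

c ≈ 929 J/(kg·°C)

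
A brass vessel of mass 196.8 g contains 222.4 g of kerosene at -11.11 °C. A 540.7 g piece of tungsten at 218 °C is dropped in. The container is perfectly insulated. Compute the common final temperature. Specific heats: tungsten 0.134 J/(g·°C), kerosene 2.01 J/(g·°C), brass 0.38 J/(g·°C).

Heat gained plus heat lost sum to zero:
540.7×0.134×(T − 218) + 222.4×2.01×(T − (-11.11)) + 196.8×0.38×(T − (-11.11)) = 0
72.45(T − 218) + 447.02(T − (-11.11)) + 74.78(T − (-11.11)) = 0
594.26 T = 9997.6
T = 9997.6 / 594.26 = 16.8 °C

T_f ≈ 16.8 °C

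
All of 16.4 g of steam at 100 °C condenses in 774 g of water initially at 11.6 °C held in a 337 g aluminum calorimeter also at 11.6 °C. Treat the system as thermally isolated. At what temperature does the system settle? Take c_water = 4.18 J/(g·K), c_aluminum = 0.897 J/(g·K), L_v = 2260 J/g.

T_f ≈ 23.6 °C

Net heat exchanged in the isolated system is zero:
latent heat released on condensation: 16.4×2260 = 37064
  condensed water 100 °C→T: 68.55(T − 100)
  original water: 3235.3(T − 11.6)
  aluminum cup: 337×0.897×(T − 11.6) = 302.29(T − 11.6)
3606.2 T = 37064 + 6855.2 + 41036 = 84955
T ≈ 23.56 °C — below 100 °C, confirming all the steam condensed.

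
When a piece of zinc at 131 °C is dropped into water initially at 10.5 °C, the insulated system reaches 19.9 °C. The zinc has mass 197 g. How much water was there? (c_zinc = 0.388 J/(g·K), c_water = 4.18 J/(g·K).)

Net heat exchanged in the isolated system is zero:
197·0.388·(19.9 − 131) + m·4.18·(19.9 − 10.5) = 0
39.29 m = 8492
m = 8492/39.29 ≈ 216.1 g

m ≈ 216 g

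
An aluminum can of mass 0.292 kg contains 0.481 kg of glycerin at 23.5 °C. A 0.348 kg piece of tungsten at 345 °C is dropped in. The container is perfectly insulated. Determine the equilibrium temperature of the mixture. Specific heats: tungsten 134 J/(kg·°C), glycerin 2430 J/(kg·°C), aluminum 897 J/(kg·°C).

Let T be the final temperature. ΣQ_i = 0:
0.348·134·(T − 345) + 0.481·2430·(T − 23.5) + 0.292·897·(T − 23.5) = 0
46.63(T − 345) + 1168.8(T − 23.5) + 261.92(T − 23.5) = 0
1477.4 T = 49711
T ≈ 33.65 °C

T_f ≈ 33.6 °C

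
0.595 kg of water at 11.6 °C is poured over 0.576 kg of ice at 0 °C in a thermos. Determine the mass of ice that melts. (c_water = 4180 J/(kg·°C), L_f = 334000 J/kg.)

m_melted ≈ 0.0864 kg

Water can give up m c ΔT = 0.595·4180·11.6 = 28850 J before reaching 0 °C.
To melt every bit of ice: 0.576·334000 = 192384 J.
Since 28850 < 192384 J, not all the ice melts; equilibrium is at 0 °C.
Mass melted = 28850/334000 ≈ 0.08638 kg.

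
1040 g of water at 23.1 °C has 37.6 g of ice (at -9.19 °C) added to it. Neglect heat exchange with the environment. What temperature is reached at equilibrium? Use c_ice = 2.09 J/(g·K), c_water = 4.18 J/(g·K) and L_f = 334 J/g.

T_f ≈ 19.3 °C

Energy conservation, ΣQ = 0:
ice -9.19→0 °C: 37.6×2.09×9.19 = 722.19
  latent heat to melt: 37.6×334 = 12558
  warm the meltwater: 157.17 T
  water: 4347.2(T − 23.1)
4504.4 T = 100420 − 13281 = 87140
T ≈ 19.35 °C. Since T > 0 °C, the all-ice-melts assumption holds.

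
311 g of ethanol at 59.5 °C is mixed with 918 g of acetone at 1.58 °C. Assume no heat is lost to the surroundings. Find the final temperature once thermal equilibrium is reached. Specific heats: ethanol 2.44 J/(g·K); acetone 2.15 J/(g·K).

With ΣQ=0 the equilibrium temperature is the m·c-weighted mean:
T_f = (758.84·59.5 + 1973.7·1.58) / (758.84 + 1973.7)
    = 48269 / 2732.5 ≈ 17.66 °C

T_f ≈ 17.7 °C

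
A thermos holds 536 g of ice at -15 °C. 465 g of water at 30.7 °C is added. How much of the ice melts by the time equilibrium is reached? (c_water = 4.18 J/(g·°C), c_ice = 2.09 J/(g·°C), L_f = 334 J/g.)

m_melted ≈ 128 g

Cooling the water to 0 °C releases 465×4.18×30.7 = 59672 J.
Of that, 536×2.09×15 = 16804 J goes to bring the ice to 0 °C, leaving 42868 J.
Fully melting the ice requires m_ice L_f = 536×334 = 179024 J.
Since 42868 < 179024 J, not all the ice melts; equilibrium is at 0 °C.
Mass melted = 42868/334 ≈ 128.3 g.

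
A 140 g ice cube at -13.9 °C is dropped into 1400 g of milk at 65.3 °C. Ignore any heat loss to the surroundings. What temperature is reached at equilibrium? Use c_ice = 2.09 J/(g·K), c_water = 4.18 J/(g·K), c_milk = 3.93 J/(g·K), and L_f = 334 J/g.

T_f ≈ 50.7 °C

Setting the total heat transfer to zero:
ice -13.9→0 °C: 140·2.09·13.9 = 4067.1; fusion: m_ice L_f = 140·334 = 46760; warm the meltwater: 585.2 T; milk cools: 1400·3.93·(T − 65.3) = 5502(T − 65.3)
6087.2 T = 359281 − 50827 = 308453
T ≈ 50.67 °C. Since T > 0 °C, the all-ice-melts assumption holds.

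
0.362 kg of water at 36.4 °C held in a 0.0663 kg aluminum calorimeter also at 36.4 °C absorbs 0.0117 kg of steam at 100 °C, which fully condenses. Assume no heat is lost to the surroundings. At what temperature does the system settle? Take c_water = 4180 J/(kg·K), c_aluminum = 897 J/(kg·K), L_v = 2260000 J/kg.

T_f ≈ 54.6 °C

Heat gained plus heat lost sum to zero:
steam→water at 100 °C releases m L_v = 0.0117×2260000 = 26442; condensed water 100 °C→T: 48.91(T − 100); water warms: 0.362×4180×(T − 36.4) = 1513.2(T − 36.4); cup: 59.47(T − 36.4)
1621.5 T = 26442 + 4890.6 + 57244 = 88576
T ≈ 54.62 °C (< 100 °C, so full condensation is consistent).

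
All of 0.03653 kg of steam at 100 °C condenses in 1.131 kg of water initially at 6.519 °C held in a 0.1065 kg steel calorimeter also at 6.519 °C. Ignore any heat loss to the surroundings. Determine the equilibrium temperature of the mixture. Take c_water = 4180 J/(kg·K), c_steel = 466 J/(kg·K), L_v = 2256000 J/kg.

T_f ≈ 26.1 °C

Energy balance with sensible and latent terms:
condense steam: −0.03653×2256000 = −82412; condensate cools 100→T: 0.03653×4180×(T − 100) = 152.7(T − 100); original water: 4727.6(T − 6.519); steel cup: 0.1065×466×(T − 6.519) = 49.63(T − 6.519)
4929.9 T = 82412 + 15270 + 31143 = 128824
T ≈ 26.13 °C (< 100 °C, so full condensation is consistent).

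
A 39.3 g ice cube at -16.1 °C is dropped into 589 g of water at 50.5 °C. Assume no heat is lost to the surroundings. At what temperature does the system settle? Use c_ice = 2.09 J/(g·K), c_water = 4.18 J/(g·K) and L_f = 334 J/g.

T_f ≈ 41.8 °C

Energy conservation, ΣQ = 0:
ice -16.1→0 °C: 39.3·2.09·16.1 = 1322.4; melt ice: 39.3·334 = 13126; meltwater 0→T: 39.3·4.18·T = 164.27 T; water cools: 589·4.18·(T − 50.5) = 2462(T − 50.5)
2626.3 T = 124332 − 14449 = 109883
T ≈ 41.84 °C (positive, so assuming full melt was valid).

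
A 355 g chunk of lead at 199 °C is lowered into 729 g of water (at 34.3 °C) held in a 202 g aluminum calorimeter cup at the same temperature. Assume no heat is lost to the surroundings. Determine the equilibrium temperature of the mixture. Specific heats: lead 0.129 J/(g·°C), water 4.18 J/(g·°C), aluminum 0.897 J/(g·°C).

T_f ≈ 36.6 °C

Net heat exchanged in the isolated system is zero:
355×0.129×(T − 199) + 729×4.18×(T − 34.3) + 202×0.897×(T − 34.3) = 0
45.8(T − 199) + 3047.2(T − 34.3) + 181.19(T − 34.3) = 0
(45.8 + 3047.2 + 181.19) T = 45.8×199 + 3047.2×34.3 + 181.19×34.3
T = 119848/3274.2 ≈ 36.60 °C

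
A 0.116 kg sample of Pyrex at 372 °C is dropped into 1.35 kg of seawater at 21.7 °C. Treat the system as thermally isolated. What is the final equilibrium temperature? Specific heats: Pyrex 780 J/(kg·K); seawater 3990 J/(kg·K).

T_f ≈ 27.5 °C

Energy conservation, ΣQ = 0:
0.116·780·(T − 372) + 1.35·3990·(T − 21.7) = 0
90.48(T − 372) + 5386.5(T − 21.7) = 0
(90.48 + 5386.5) T = 90.48·372 + 5386.5·21.7
T = 150546/5477 ≈ 27.49 °C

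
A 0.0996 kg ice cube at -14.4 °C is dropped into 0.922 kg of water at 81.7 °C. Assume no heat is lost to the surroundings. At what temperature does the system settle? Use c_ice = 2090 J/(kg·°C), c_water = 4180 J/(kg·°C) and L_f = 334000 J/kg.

T_f ≈ 65.2 °C

Heat gained plus heat lost sum to zero:
ice -14.4→0 °C: 0.0996×2090×14.4 = 2997.6
  fusion: m_ice L_f = 0.0996×334000 = 33266
  warm the meltwater: 416.33 T
  water cools: 0.922×4180×(T − 81.7) = 3854(T − 81.7)
4270.3 T = 314869 − 36264 = 278605
T ≈ 65.24 °C (positive, so assuming full melt was valid).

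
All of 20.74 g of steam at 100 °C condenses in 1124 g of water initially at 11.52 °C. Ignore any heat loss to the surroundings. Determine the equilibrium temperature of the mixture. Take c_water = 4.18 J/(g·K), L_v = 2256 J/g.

T_f ≈ 22.9 °C

Conservation of energy gives ΣQ = 0:
latent heat released on condensation: 20.74·2256 = 46789
  condensate cools 100→T: 20.74·4.18·(T − 100) = 86.69(T − 100)
  original water: 4698.3(T − 11.52)
4785 T = 46789 + 8669.3 + 54125 = 109583
T ≈ 22.90 °C (< 100 °C, so full condensation is consistent).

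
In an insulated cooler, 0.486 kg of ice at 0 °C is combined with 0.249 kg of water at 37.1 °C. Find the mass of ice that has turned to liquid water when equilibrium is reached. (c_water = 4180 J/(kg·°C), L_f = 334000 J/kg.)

m_melted ≈ 0.116 kg

Cooling the water to 0 °C releases 0.249×4180×37.1 = 38614 J.
Melting all 0.486 kg of ice would need 0.486×334000 = 162324 J.
Since 38614 < 162324 J, not all the ice melts; equilibrium is at 0 °C.
m_melt = 38614 / L_f = 0.1156 kg.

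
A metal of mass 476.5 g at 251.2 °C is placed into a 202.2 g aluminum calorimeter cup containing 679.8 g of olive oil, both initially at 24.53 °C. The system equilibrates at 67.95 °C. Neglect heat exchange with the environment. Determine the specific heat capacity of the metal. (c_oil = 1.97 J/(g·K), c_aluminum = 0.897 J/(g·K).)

c ≈ 0.756 J/(g·K)

Net heat exchanged in the isolated system is zero:
476.5×c×(67.95 − 251.2) + 679.8×1.97×(67.95 − 24.53) + 202.2×0.897×(67.95 − 24.53) = 0
-87319 c = -66024
c = -66024/-87319 ≈ 0.7561 J/(g·K)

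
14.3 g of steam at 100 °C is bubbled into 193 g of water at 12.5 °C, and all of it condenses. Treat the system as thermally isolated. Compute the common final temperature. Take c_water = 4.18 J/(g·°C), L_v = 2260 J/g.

Setting the total heat transfer to zero:
condense steam: −14.3×2260 = −32318; condensed water 100 °C→T: 59.77(T − 100); original water: 806.74(T − 12.5)
866.51 T = 32318 + 5977.4 + 10084 = 48380
T ≈ 55.83 °C, under the boiling point, so the assumption holds.

T_f ≈ 55.8 °C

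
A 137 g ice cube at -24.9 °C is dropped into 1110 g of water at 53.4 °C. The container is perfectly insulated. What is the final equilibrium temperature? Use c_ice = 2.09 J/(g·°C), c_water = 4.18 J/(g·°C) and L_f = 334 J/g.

T_f ≈ 37.4 °C

Net heat exchanged in the isolated system is zero:
ice -24.9→0 °C: 137×2.09×24.9 = 7129.6; melt ice: 137×334 = 45758; meltwater 0→T: 137×4.18×T = 572.66 T; water cools: 1110×4.18×(T − 53.4) = 4639.8(T − 53.4)
5212.5 T = 247765 − 52888 = 194878
T ≈ 37.39 °C (positive, so assuming full melt was valid).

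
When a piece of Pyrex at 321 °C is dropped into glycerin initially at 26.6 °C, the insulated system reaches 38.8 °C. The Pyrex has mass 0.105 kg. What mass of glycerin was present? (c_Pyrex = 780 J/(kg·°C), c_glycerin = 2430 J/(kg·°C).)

Heat lost by the Pyrex = heat gained by the glycerin:
0.105×780×(321 − 38.8) = m×2430×(38.8 − 26.6)
29646 m = 23112  ⇒  m ≈ 0.7796 kg

m ≈ 0.78 kg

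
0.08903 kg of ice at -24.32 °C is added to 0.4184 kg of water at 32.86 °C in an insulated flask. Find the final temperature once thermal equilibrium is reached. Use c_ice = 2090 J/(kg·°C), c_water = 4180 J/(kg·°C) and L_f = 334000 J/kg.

T_f ≈ 10.9 °C

Net heat exchanged in the isolated system is zero:
warm ice to 0 °C: 0.08903·2090·(0 − (-24.32)) = 4525.3; melt ice: 0.08903·334000 = 29736; meltwater 0→T: 0.08903·4180·T = 372.15 T; water: 1748.9(T − 32.86)
2121.1 T = 57469 − 34261 = 23208
T ≈ 10.94 °C — above 0 °C, consistent with complete melting.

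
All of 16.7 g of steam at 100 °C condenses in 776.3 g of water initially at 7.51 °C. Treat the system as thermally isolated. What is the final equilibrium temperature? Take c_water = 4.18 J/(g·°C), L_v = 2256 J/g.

Setting the total heat transfer to zero:
steam→water at 100 °C releases m L_v = 16.7×2256 = 37675; condensate cools 100→T: 16.7×4.18×(T − 100) = 69.81(T − 100); water warms: 776.3×4.18×(T − 7.51) = 3244.9(T − 7.51)
3314.7 T = 37675 + 6980.6 + 24369 = 69025
T ≈ 20.82 °C, under the boiling point, so the assumption holds.

T_f ≈ 20.8 °C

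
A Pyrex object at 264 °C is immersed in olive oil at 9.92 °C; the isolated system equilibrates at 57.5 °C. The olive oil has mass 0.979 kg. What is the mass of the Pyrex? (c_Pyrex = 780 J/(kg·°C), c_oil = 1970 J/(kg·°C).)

Conservation of energy gives ΣQ = 0:
m×780×(57.5 − 264) + 0.979×1970×(57.5 − 9.92) = 0
-161070 m = -91764
m = -91764/-161070 ≈ 0.5697 kg

m ≈ 0.57 kg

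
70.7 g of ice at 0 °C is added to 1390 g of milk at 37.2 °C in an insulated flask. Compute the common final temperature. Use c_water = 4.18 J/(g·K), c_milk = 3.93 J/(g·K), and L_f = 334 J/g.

T_f ≈ 31.2 °C

Heat gained plus heat lost sum to zero:
melt ice: 70.7×334 = 23614; meltwater 0→T: 70.7×4.18×T = 295.53 T; milk cools: 1390×3.93×(T − 37.2) = 5462.7(T − 37.2)
5758.2 T = 203212 − 23614 = 179599
T ≈ 31.19 °C (positive, so assuming full melt was valid).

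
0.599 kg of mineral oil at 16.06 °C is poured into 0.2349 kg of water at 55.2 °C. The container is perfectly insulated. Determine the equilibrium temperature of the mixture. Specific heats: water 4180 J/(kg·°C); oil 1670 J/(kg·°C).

T_f ≈ 35.4 °C

Taking heat into each body as positive, Σ m c ΔT = 0:
0.2349*4180*(T − 55.2) + 0.599*1670*(T − 16.06) = 0
(981.88 + 1000.3) T = 981.88*55.2 + 1000.3*16.06
T = 70265/1982.2 ≈ 35.45 °C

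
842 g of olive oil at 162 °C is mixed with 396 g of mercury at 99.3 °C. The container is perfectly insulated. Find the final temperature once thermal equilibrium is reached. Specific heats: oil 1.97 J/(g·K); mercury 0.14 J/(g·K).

T_f ≈ 160.0 °C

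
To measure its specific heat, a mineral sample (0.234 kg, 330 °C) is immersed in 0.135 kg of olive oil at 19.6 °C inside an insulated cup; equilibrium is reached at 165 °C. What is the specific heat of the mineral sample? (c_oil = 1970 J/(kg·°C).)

c ≈ 1000 J/(kg·°C)

Energy conservation, ΣQ = 0:
0.234·c·(165 − 330) + 0.135·1970·(165 − 19.6) = 0
-38.61 c = -38669
c = -38669/-38.61 ≈ 1002 J/(kg·°C)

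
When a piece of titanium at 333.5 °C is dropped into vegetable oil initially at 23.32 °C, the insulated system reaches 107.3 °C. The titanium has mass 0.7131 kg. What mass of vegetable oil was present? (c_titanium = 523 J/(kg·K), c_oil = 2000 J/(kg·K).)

m ≈ 0.502 kg

Let T be the final temperature. ΣQ_i = 0:
0.7131×523×(107.3 − 333.5) + m×2000×(107.3 − 23.32) = 0
167960 m = 84362
m = 84362/167960 ≈ 0.5023 kg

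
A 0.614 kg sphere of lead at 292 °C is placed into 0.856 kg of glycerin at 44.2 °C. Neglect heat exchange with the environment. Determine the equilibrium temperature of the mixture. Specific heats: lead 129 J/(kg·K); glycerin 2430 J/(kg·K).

T_f ≈ 53.3 °C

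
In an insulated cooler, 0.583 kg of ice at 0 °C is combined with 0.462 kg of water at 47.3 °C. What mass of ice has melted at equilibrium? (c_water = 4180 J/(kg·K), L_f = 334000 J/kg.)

m_melted ≈ 0.273 kg

Heat available from the water dropping to 0 °C: 0.462·4180·47.3 = 91344 J.
Melting all 0.583 kg of ice would need 0.583·334000 = 194722 J.
Since 91344 < 194722 J, not all the ice melts; equilibrium is at 0 °C.
Mass melted = 91344/334000 ≈ 0.2735 kg.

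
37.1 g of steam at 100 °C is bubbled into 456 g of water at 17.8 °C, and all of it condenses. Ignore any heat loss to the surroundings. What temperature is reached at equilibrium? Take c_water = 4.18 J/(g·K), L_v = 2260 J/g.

T_f ≈ 64.7 °C

Sum of m c ΔT and latent-heat terms is zero:
latent heat released on condensation: 37.1×2260 = 83846; condensed water 100 °C→T: 155.08(T − 100); water warms: 456×4.18×(T − 17.8) = 1906.1(T − 17.8)
2061.2 T = 83846 + 15508 + 33928 = 133282
T ≈ 64.66 °C, under the boiling point, so the assumption holds.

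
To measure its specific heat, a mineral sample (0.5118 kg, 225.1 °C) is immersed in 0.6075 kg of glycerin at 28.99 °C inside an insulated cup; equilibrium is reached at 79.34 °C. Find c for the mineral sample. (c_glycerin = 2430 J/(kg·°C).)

c ≈ 996 J/(kg·°C)

Heat lost by the mineral sample = heat gained by the glycerin:
0.5118×c×(225.1 − 79.34) = 0.6075×2430×(79.34 − 28.99)
74.6 c = 74328  ⇒  c ≈ 996.4 J/(kg·°C)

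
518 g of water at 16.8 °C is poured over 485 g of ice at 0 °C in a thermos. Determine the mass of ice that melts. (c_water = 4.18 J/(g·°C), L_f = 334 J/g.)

Cooling the water to 0 °C releases 518×4.18×16.8 = 36376 J.
Melting all 485 g of ice would need 485×334 = 161990 J.
36376 J < 161990 J, so only part of the ice melts and the system sits at 0 °C.
Mass melted = 36376/334 ≈ 108.9 g.

m_melted ≈ 109 g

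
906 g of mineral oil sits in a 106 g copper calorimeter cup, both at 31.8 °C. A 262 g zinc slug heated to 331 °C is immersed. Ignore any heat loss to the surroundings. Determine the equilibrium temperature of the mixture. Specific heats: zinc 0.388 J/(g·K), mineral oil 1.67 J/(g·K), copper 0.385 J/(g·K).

Taking heat into each body as positive, Σ m c ΔT = 0:
262*0.388*(T − 331) + 906*1.67*(T − 31.8) + 106*0.385*(T − 31.8) = 0
101.66(T − 331) + 1513(T − 31.8) + 40.81(T − 31.8) = 0
1655.5 T = 83060
T = 83060/1655.5 ≈ 50.17 °C

T_f ≈ 50.2 °C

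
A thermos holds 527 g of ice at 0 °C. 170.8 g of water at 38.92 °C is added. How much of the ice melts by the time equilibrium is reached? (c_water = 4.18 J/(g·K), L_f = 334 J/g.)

m_melted ≈ 83.2 g

Water can give up m c ΔT = 170.8×4.18×38.92 = 27787 J before reaching 0 °C.
Fully melting the ice requires m_ice L_f = 527×334 = 176018 J.
27787 J < 176018 J, so only part of the ice melts and the system sits at 0 °C.
Mass melted = 27787/334 ≈ 83.19 g.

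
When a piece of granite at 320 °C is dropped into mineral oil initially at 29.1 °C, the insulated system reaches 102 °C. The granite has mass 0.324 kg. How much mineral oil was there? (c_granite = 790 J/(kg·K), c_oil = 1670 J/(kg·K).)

m ≈ 0.458 kg

Net heat exchanged in the isolated system is zero:
0.324·790·(102 − 320) + m·1670·(102 − 29.1) = 0
121743 m = 55799
m = 55799/121743 ≈ 0.4583 kg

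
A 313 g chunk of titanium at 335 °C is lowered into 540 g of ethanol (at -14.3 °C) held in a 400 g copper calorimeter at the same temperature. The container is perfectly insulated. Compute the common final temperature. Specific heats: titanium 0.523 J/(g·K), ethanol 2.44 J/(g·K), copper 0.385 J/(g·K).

T_f ≈ 20.7 °C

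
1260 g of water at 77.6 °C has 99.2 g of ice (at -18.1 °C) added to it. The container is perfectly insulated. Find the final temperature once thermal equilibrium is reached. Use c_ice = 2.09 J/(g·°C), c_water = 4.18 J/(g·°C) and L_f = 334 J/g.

T_f ≈ 65.4 °C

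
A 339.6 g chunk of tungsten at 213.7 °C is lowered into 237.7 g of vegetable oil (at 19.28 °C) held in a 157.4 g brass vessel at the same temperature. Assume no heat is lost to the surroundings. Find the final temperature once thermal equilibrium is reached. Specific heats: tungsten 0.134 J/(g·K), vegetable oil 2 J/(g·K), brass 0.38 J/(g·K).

Taking heat into each body as positive, Σ m c ΔT = 0:
339.6*0.134*(T − 213.7) + 237.7*2*(T − 19.28) + 157.4*0.38*(T − 19.28) = 0
45.51(T − 213.7) + 475.4(T − 19.28) + 59.81(T − 19.28) = 0
(45.51 + 475.4 + 59.81) T = 45.51*213.7 + 475.4*19.28 + 59.81*19.28
T = 20044/580.72 ≈ 34.52 °C

T_f ≈ 34.5 °C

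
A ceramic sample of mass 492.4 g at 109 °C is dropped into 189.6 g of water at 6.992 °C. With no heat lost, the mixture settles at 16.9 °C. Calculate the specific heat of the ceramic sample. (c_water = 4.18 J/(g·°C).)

m_s c (T_s − T_f) = m_water c_water (T_f − T_0):
492.4×c×(109 − 16.9) = 189.6×4.18×(16.9 − 6.992)
45350 c = 7852.4  ⇒  c ≈ 0.1732 J/(g·°C)

c ≈ 0.173 J/(g·°C)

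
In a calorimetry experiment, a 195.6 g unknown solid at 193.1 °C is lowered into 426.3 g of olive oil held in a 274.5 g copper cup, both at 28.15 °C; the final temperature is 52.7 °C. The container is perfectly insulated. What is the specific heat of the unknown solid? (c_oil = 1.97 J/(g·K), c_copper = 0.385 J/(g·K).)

c ≈ 0.845 J/(g·K)

Taking heat into each body as positive, Σ m c ΔT = 0:
195.6×c×(52.7 − 193.1) + 426.3×1.97×(52.7 − 28.15) + 274.5×0.385×(52.7 − 28.15) = 0
-27462 c = -23212
c = -23212/-27462 ≈ 0.8452 J/(g·K)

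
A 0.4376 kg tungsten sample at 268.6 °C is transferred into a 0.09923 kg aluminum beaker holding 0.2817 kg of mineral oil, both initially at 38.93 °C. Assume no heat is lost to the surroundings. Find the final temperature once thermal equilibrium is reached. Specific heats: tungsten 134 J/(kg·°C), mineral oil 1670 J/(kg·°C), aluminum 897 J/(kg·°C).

T_f ≈ 60.7 °C

Energy conservation, ΣQ = 0:
0.4376×134×(T − 268.6) + 0.2817×1670×(T − 38.93) + 0.09923×897×(T − 38.93) = 0
58.64(T − 268.6) + 470.44(T − 38.93) + 89.01(T − 38.93) = 0
618.09 T = 37530
T = 37530/618.09 ≈ 60.72 °C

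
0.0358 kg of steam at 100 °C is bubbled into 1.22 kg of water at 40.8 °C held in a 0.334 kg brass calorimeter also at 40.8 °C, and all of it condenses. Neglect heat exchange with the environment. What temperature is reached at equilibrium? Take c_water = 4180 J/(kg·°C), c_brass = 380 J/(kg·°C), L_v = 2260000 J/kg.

T_f ≈ 57.5 °C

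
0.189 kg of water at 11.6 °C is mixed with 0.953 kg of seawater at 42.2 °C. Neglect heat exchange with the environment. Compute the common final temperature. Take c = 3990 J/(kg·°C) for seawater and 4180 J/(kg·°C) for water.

T_f ≈ 36.9 °C

Taking heat into each body as positive, Σ m c ΔT = 0:
0.953×3990×(T − 42.2) + 0.189×4180×(T − 11.6) = 0
4592.5 T = 169628
T = 169628 / 4592.5 = 36.9 °C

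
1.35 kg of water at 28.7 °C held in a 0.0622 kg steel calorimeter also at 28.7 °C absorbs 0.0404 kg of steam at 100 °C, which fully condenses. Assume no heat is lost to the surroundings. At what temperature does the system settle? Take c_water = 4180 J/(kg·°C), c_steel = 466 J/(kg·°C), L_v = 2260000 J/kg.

T_f ≈ 46.4 °C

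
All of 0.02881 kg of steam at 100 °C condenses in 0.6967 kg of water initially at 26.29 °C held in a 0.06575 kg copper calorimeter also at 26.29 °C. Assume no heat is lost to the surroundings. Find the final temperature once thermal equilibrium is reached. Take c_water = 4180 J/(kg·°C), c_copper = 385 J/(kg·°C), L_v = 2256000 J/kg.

T_f ≈ 50.4 °C

Taking heat into each body as positive, Σ m c ΔT = 0:
condense steam: −0.02881×2256000 = −64995
  condensate cools 100→T: 0.02881×4180×(T − 100) = 120.43(T − 100)
  water warms: 0.6967×4180×(T − 26.29) = 2912.2(T − 26.29)
  cup: 25.31(T − 26.29)
3057.9 T = 64995 + 12043 + 77227 = 154265
T ≈ 50.45 °C, under the boiling point, so the assumption holds.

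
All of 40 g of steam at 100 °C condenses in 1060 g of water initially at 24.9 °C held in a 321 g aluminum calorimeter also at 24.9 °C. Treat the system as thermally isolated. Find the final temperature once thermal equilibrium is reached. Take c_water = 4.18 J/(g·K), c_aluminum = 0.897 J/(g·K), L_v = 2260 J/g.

Sum of m c ΔT and latent-heat terms is zero:
steam→water at 100 °C releases m L_v = 40·2260 = 90400
  condensed water 100 °C→T: 167.2(T − 100)
  original water: 4430.8(T − 24.9)
  cup: 287.94(T − 24.9)
4885.9 T = 90400 + 16720 + 117497 = 224617
T ≈ 45.97 °C — below 100 °C, confirming all the steam condensed.

T_f ≈ 46.0 °C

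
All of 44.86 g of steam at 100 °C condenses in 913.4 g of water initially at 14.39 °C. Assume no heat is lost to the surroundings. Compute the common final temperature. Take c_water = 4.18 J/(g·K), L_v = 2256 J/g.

Setting the total heat transfer to zero:
latent heat released on condensation: 44.86×2256 = 101204; condensed water 100 °C→T: 187.51(T − 100); original water: 3818(T − 14.39)
4005.5 T = 101204 + 18751 + 54941 = 174897
T ≈ 43.66 °C — below 100 °C, confirming all the steam condensed.

T_f ≈ 43.7 °C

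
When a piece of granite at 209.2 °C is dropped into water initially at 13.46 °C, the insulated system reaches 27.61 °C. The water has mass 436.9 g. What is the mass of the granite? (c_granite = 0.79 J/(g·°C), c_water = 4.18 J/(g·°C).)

Heat lost by the granite = heat gained by the water:
m·0.79·(209.2 − 27.61) = 436.9·4.18·(27.61 − 13.46)
143.46 m = 25841  ⇒  m ≈ 180.1 g

m ≈ 180 g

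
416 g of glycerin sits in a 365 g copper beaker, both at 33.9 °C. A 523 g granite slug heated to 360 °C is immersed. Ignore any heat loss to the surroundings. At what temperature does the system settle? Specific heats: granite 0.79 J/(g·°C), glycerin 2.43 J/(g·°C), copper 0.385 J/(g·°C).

Let T be the final temperature. ΣQ_i = 0:
523×0.79×(T − 360) + 416×2.43×(T − 33.9) + 365×0.385×(T − 33.9) = 0
413.17(T − 360) + 1010.9(T − 33.9) + 140.53(T − 33.9) = 0
(413.17 + 1010.9 + 140.53) T = 413.17×360 + 1010.9×33.9 + 140.53×33.9
T = 187774/1564.6 ≈ 120.02 °C

T_f ≈ 120.0 °C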